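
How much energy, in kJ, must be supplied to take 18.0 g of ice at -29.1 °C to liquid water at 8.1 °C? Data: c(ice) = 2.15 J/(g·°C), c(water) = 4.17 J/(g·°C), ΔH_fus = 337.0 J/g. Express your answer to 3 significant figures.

q = 7.80 kJ

q1 (heat ice -29.1→0.0 °C): 18.0 × 2.15 × 29.1 = 1126 J
q2 (melt at 0 °C): 18.0 × 337.0 = 6066 J
q3 (heat water 0.0→8.1 °C): 18.0 × 4.17 × 8.1 = 608 J
Total: 1126 + 6066 + 608 = 7800 J = 7.80 kJ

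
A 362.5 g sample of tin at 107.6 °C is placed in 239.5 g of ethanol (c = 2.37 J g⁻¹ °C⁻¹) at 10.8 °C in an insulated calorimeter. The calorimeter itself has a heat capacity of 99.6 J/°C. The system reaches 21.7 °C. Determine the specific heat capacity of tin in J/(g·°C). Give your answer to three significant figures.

q_gained = (239.5 × 2.37 + 99.6) × (21.7 − 10.8) = 7273 J
q_lost = 362.5 × c × (107.6 − 21.7) = 31138.75 c
Set equal: c = 7273 / 31138.75 = 0.234 J/(g·°C)

c = 0.234 J/(g·°C)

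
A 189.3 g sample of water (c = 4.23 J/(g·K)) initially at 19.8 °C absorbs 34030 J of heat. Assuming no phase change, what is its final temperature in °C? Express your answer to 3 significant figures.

T_f = 62.3 °C

ΔT = q / (m c) = 34030 / (189.3 × 4.23) = 42.50 °C
T_f = 19.8 + 42.50 = 62.30 °C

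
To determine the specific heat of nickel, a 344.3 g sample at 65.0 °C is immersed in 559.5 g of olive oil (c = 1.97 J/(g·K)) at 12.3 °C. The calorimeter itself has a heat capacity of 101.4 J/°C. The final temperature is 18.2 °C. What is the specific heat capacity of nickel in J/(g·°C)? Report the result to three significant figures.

c = 0.441 J/(g·°C)

q_gained = (559.5 × 1.97 + 101.4) × (18.2 − 12.3) = 7101 J
q_lost = 344.3 × c × (65.0 − 18.2) = 16113.24 c
Set equal: c = 7101 / 16113.24 = 0.441 J/(g·°C)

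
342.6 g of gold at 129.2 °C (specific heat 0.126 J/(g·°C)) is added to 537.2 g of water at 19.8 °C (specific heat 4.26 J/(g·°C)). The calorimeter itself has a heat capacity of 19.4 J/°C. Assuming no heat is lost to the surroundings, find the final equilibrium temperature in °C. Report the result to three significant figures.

Heat lost by gold = heat gained by water + calorimeter.
(342.6)(0.126)(129.2 − T) = [(537.2)(4.26) + 19.4](T − 19.8)
43.1676 (129.2 − T) = 2307.872 (T − 19.8)
5577.3 − 43.1676 T = 2307.872 T − 45696
51273.3 = 2351.0396 T
T = 21.81 °C

T_f = 21.8 °C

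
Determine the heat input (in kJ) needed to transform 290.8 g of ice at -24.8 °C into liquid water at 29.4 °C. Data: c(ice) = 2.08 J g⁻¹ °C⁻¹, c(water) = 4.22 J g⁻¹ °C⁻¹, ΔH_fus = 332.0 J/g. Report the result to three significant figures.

q = 148 kJ

q1 (heat ice -24.8→0.0 °C): 290.8 × 2.08 × 24.8 = 15001 J
q2 (melt at 0 °C): 290.8 × 332.0 = 96546 J
q3 (heat water 0.0→29.4 °C): 290.8 × 4.22 × 29.4 = 36079 J
Total: 15001 + 96546 + 36079 = 147626 J = 148 kJ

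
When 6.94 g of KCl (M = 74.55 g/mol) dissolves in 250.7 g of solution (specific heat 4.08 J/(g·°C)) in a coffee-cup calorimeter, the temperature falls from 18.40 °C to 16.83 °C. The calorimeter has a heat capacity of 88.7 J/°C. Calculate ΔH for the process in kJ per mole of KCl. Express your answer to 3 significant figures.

|ΔT| = |16.83 − 18.40| = 1.57 °C
|q_surr| = (250.7 × 4.08 + 88.7) × 1.57 = 1111.556 × 1.57 = 1745 J
n(KCl) = 6.94 / 74.55 = 0.09309 mol
Temperature fell, so q_rxn = +|q_surr| = 1.745 kJ
ΔH = q_rxn / n = 18.745 kJ/mol

ΔH = 18.7 kJ/mol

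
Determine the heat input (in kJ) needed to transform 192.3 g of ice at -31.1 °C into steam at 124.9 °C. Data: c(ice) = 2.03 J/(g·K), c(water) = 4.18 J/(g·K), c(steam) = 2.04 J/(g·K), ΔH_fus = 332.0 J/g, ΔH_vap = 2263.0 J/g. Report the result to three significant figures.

q = 601 kJ

q1 (heat ice -31.1→0.0 °C): 192.3 × 2.03 × 31.1 = 12140 J
q2 (melt at 0 °C): 192.3 × 332.0 = 63844 J
q3 (heat water 0.0→100.0 °C): 192.3 × 4.18 × 100.0 = 80381 J
q4 (vaporize at 100 °C): 192.3 × 2263.0 = 435175 J
q5 (heat steam 100.0→124.9 °C): 192.3 × 2.04 × 24.9 = 9768 J
Total: 12140 + 63844 + 80381 + 435175 + 9768 = 601308 J = 601 kJ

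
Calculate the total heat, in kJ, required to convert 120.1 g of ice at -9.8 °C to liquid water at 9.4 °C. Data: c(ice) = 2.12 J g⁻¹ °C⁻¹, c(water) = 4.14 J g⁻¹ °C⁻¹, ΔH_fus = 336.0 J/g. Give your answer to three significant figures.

q = 47.5 kJ

q1 (heat ice -9.8→0.0 °C): 120.1 × 2.12 × 9.8 = 2495 J
q2 (melt at 0 °C): 120.1 × 336.0 = 40354 J
q3 (heat water 0.0→9.4 °C): 120.1 × 4.14 × 9.4 = 4674 J
Total: 2495 + 40354 + 4674 = 47523 J = 47.5 kJ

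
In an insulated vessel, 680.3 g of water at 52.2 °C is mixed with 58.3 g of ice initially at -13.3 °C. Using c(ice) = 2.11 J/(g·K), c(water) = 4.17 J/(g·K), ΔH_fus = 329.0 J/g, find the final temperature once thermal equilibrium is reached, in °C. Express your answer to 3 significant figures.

T_f = 41.3 °C

Heat to bring ice to 0 °C and melt it: q₁ = 58.3×2.11×13.3 + 58.3×329.0 = 20817 J
Heat the water can supply cooling to 0 °C: 680.3×4.17×52.2 = 148084 J > q₁, so all ice melts.
Energy balance: 680.3×4.17×(52.2 − T) = 20817 + 58.3×4.17×(T − 0)
2836.851(52.2 − T) = 20817 + 243.111 T
148084 − 20817 = 3079.962 T
T = 127267 / 3079.962 = 41.32 °C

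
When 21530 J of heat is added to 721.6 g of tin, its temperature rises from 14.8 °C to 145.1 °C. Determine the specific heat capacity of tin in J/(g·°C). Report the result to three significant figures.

c = q / (m ΔT) = 21530 / (721.6 × 130.3)
c = 21530 / 94024.48 = 0.229 J/(g·°C)

c = 0.229 J/(g·°C)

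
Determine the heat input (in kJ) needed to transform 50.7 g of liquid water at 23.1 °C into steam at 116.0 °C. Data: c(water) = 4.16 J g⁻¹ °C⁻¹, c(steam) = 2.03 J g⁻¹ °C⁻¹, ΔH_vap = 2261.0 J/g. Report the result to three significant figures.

q1 (heat water 23.1→100.0 °C): 50.7 × 4.16 × 76.9 = 16219 J
q2 (vaporize at 100 °C): 50.7 × 2261.0 = 114633 J
q3 (heat steam 100.0→116.0 °C): 50.7 × 2.03 × 16.0 = 1647 J
Total: 16219 + 114633 + 1647 = 132499 J = 132 kJ

q = 132 kJ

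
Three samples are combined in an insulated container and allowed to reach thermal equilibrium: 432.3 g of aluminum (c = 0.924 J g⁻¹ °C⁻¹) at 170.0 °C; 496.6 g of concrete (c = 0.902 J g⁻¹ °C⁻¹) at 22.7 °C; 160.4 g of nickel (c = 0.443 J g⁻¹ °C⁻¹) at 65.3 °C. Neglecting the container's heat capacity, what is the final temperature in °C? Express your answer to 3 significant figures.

T_f = 90.1 °C

Σ mᵢcᵢ(T − Tᵢ) = 0  ⇒  T = Σ mᵢcᵢTᵢ / Σ mᵢcᵢ
Σ mᵢcᵢ = 432.3×0.924 + 496.6×0.902 + 160.4×0.443 = 918.4356
Σ mᵢcᵢTᵢ = 399.4452×170.0 + 447.9332×22.7 + 71.0572×65.3 = 82714
T = 82714 / 918.4356 = 90.06 °C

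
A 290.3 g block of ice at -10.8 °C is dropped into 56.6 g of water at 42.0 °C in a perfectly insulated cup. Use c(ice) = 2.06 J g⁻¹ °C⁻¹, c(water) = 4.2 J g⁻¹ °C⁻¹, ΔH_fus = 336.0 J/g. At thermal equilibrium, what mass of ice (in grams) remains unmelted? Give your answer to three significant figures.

Heat to warm all ice to 0 °C: 290.3×2.06×10.8 = 6458.6 J
Heat released by water cooling to 0 °C: 56.6×4.2×42.0 = 9984.2 J
9984.2 J < 6458.6 + 290.3×336.0 = 103999.4 J, so not all ice melts; final T = 0 °C.
Heat left for melting: 9984.2 − 6458.6 = 3525.6 J
Mass melted = 3525.6 / 336.0 = 10.49 g
Ice remaining = 290.3 − 10.49 = 279.81 g

m_ice remaining = 280 g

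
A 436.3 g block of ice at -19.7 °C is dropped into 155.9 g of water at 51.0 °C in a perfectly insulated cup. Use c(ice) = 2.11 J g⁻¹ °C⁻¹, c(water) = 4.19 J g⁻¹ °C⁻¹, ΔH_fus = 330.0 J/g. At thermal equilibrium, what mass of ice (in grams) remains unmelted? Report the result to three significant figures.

m_ice remaining = 390 g

Heat to warm all ice to 0 °C: 436.3×2.11×19.7 = 18136 J
Heat released by water cooling to 0 °C: 155.9×4.19×51.0 = 33314 J
33314 J < 18136 + 436.3×330.0 = 162115 J, so not all ice melts; final T = 0 °C.
Heat left for melting: 33314 − 18136 = 15178 J
Mass melted = 15178 / 330.0 = 45.99 g
Ice remaining = 436.3 − 45.99 = 390.31 g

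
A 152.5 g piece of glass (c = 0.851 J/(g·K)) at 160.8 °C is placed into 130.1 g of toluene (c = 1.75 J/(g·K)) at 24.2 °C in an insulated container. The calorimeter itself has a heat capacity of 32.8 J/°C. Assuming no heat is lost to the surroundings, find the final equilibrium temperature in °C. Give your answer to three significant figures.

Heat lost by glass = heat gained by toluene + calorimeter.
(152.5)(0.851)(160.8 − T) = [(130.1)(1.75) + 32.8](T − 24.2)
129.7775 (160.8 − T) = 260.475 (T − 24.2)
20868 − 129.7775 T = 260.475 T − 6303.5
27171.5 = 390.2525 T
T = 69.63 °C

T_f = 69.6 °C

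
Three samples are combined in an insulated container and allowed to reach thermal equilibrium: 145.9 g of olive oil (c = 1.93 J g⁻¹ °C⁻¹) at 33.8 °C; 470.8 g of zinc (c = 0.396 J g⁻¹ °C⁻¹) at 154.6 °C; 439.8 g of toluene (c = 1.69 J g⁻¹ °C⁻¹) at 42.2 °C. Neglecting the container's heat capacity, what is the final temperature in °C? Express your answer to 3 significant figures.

Σ mᵢcᵢ(T − Tᵢ) = 0  ⇒  T = Σ mᵢcᵢTᵢ / Σ mᵢcᵢ
Σ mᵢcᵢ = 145.9×1.93 + 470.8×0.396 + 439.8×1.69 = 1211.2858
Σ mᵢcᵢTᵢ = 281.587×33.8 + 186.4368×154.6 + 743.262×42.2 = 69706
T = 69706 / 1211.2858 = 57.547 °C

T_f = 57.5 °C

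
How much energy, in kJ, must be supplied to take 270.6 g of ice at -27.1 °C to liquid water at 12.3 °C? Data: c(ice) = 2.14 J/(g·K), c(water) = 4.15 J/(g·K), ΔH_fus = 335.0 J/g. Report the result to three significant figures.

q = 120 kJ

q1 (heat ice -27.1→0.0 °C): 270.6 × 2.14 × 27.1 = 15693 J
q2 (melt at 0 °C): 270.6 × 335.0 = 90651 J
q3 (heat water 0.0→12.3 °C): 270.6 × 4.15 × 12.3 = 13813 J
Total: 15693 + 90651 + 13813 = 120157 J = 120 kJ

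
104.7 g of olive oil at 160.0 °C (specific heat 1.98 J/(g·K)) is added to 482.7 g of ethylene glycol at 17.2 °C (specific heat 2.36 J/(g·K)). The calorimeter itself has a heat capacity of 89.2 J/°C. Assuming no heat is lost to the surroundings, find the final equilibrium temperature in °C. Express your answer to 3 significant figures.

T_f = 37.8 °C

Heat lost by olive oil = heat gained by ethylene glycol + calorimeter.
(104.7)(1.98)(160.0 − T) = [(482.7)(2.36) + 89.2](T − 17.2)
207.306 (160.0 − T) = 1228.372 (T − 17.2)
33169 − 207.306 T = 1228.372 T − 21128
54297 = 1435.678 T
T = 37.82 °C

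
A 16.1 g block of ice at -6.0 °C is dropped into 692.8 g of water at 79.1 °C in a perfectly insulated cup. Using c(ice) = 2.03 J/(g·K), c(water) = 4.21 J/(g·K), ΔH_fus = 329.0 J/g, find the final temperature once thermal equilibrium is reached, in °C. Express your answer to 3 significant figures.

Heat to bring ice to 0 °C and melt it: q₁ = 16.1×2.03×6.0 + 16.1×329.0 = 5493.0 J
Heat the water can supply cooling to 0 °C: 692.8×4.21×79.1 = 230710 J > q₁, so all ice melts.
Energy balance: 692.8×4.21×(79.1 − T) = 5493.0 + 16.1×4.21×(T − 0)
2916.688(79.1 − T) = 5493.0 + 67.781 T
230710 − 5493.0 = 2984.469 T
T = 225217.0 / 2984.469 = 75.46 °C

T_f = 75.5 °C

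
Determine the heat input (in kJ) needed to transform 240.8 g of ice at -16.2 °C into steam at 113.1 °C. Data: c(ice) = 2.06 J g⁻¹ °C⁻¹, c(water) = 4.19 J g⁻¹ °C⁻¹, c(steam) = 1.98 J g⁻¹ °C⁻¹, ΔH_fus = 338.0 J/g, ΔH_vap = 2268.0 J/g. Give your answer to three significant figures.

q = 743 kJ

q1 (heat ice -16.2→0.0 °C): 240.8 × 2.06 × 16.2 = 8036 J
q2 (melt at 0 °C): 240.8 × 338.0 = 81390 J
q3 (heat water 0.0→100.0 °C): 240.8 × 4.19 × 100.0 = 100895 J
q4 (vaporize at 100 °C): 240.8 × 2268.0 = 546134 J
q5 (heat steam 100.0→113.1 °C): 240.8 × 1.98 × 13.1 = 6246 J
Total: 8036 + 81390 + 100895 + 546134 + 6246 = 742701 J = 743 kJ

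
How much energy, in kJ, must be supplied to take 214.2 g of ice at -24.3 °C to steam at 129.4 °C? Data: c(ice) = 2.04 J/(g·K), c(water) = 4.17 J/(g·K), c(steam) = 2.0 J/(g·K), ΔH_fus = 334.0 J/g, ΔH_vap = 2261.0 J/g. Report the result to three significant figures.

q1 (heat ice -24.3→0.0 °C): 214.2 × 2.04 × 24.3 = 10618 J
q2 (melt at 0 °C): 214.2 × 334.0 = 71543 J
q3 (heat water 0.0→100.0 °C): 214.2 × 4.17 × 100.0 = 89321 J
q4 (vaporize at 100 °C): 214.2 × 2261.0 = 484306 J
q5 (heat steam 100.0→129.4 °C): 214.2 × 2.0 × 29.4 = 12595 J
Total: 10618 + 71543 + 89321 + 484306 + 12595 = 668383 J = 668 kJ

q = 668 kJ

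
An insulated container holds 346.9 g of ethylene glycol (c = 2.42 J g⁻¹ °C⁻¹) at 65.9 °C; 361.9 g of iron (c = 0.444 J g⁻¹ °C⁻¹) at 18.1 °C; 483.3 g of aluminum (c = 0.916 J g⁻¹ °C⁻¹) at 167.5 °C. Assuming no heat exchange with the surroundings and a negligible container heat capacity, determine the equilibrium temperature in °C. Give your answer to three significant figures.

T_f = 91.7 °C

Σ mᵢcᵢ(T − Tᵢ) = 0  ⇒  T = Σ mᵢcᵢTᵢ / Σ mᵢcᵢ
Σ mᵢcᵢ = 346.9×2.42 + 361.9×0.444 + 483.3×0.916 = 1442.8844
Σ mᵢcᵢTᵢ = 839.498×65.9 + 160.6836×18.1 + 442.7028×167.5 = 132380
T = 132380 / 1442.8844 = 91.747 °C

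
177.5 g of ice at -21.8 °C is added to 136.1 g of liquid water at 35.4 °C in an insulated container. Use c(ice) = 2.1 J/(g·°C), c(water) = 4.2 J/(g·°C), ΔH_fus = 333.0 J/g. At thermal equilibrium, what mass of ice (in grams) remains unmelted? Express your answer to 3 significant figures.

Heat to warm all ice to 0 °C: 177.5×2.1×21.8 = 8126.0 J
Heat released by water cooling to 0 °C: 136.1×4.2×35.4 = 20235 J
20235 J < 8126.0 + 177.5×333.0 = 67233.5 J, so not all ice melts; final T = 0 °C.
Heat left for melting: 20235 − 8126.0 = 12109.0 J
Mass melted = 12109.0 / 333.0 = 36.36 g
Ice remaining = 177.5 − 36.36 = 141.14 g

m_ice remaining = 141 g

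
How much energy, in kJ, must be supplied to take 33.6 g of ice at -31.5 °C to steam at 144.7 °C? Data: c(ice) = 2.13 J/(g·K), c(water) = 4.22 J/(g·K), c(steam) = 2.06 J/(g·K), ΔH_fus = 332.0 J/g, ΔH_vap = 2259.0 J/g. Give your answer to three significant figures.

q = 107 kJ

q1 (heat ice -31.5→0.0 °C): 33.6 × 2.13 × 31.5 = 2254 J
q2 (melt at 0 °C): 33.6 × 332.0 = 11155 J
q3 (heat water 0.0→100.0 °C): 33.6 × 4.22 × 100.0 = 14179 J
q4 (vaporize at 100 °C): 33.6 × 2259.0 = 75902 J
q5 (heat steam 100.0→144.7 °C): 33.6 × 2.06 × 44.7 = 3094 J
Total: 2254 + 11155 + 14179 + 75902 + 3094 = 106584 J = 107 kJ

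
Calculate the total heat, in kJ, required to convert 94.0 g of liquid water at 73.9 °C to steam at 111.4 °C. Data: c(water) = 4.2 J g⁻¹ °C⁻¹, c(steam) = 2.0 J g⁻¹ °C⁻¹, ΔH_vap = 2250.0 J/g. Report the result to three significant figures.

q = 224 kJ

q1 (heat water 73.9→100.0 °C): 94.0 × 4.2 × 26.1 = 10304 J
q2 (vaporize at 100 °C): 94.0 × 2250.0 = 211500 J
q3 (heat steam 100.0→111.4 °C): 94.0 × 2.0 × 11.4 = 2143 J
Total: 10304 + 211500 + 2143 = 223947 J = 224 kJ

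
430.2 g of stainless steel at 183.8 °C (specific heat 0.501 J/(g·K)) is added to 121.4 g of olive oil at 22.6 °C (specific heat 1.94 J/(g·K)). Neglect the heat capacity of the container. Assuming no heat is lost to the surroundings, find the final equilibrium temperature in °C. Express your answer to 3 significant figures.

Heat lost by stainless steel = heat gained by olive oil.
(430.2)(0.501)(183.8 − T) = (121.4)(1.94)(T − 22.6)
215.5302 (183.8 − T) = 235.516 (T − 22.6)
39614 − 215.5302 T = 235.516 T − 5322.7
44936.7 = 451.0462 T
T = 99.63 °C

T_f = 99.6 °C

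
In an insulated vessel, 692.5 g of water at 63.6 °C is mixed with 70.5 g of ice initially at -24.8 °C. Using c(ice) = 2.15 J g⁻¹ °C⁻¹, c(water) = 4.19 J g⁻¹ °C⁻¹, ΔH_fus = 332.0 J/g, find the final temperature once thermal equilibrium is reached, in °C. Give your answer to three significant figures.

Heat to bring ice to 0 °C and melt it: q₁ = 70.5×2.15×24.8 + 70.5×332.0 = 27165 J
Heat the water can supply cooling to 0 °C: 692.5×4.19×63.6 = 184540 J > q₁, so all ice melts.
Energy balance: 692.5×4.19×(63.6 − T) = 27165 + 70.5×4.19×(T − 0)
2901.575(63.6 − T) = 27165 + 295.395 T
184540 − 27165 = 3196.970 T
T = 157375 / 3196.970 = 49.23 °C

T_f = 49.2 °C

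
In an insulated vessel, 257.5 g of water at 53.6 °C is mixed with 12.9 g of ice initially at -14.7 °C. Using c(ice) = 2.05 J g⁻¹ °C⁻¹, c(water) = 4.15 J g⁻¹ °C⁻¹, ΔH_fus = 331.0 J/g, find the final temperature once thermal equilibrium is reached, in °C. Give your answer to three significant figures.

T_f = 46.9 °C

Heat to bring ice to 0 °C and melt it: q₁ = 12.9×2.05×14.7 + 12.9×331.0 = 4658.6 J
Heat the water can supply cooling to 0 °C: 257.5×4.15×53.6 = 57278.3 J > q₁, so all ice melts.
Energy balance: 257.5×4.15×(53.6 − T) = 4658.6 + 12.9×4.15×(T − 0)
1068.625(53.6 − T) = 4658.6 + 53.535 T
57278.3 − 4658.6 = 1122.160 T
T = 52619.7 / 1122.160 = 46.89 °C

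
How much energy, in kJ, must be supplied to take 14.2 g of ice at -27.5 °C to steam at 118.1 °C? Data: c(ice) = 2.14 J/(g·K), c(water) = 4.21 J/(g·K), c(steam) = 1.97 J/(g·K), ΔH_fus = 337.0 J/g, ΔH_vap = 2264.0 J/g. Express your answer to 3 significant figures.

q = 44.3 kJ

q1 (heat ice -27.5→0.0 °C): 14.2 × 2.14 × 27.5 = 836 J
q2 (melt at 0 °C): 14.2 × 337.0 = 4785 J
q3 (heat water 0.0→100.0 °C): 14.2 × 4.21 × 100.0 = 5978 J
q4 (vaporize at 100 °C): 14.2 × 2264.0 = 32149 J
q5 (heat steam 100.0→118.1 °C): 14.2 × 1.97 × 18.1 = 506 J
Total: 836 + 4785 + 5978 + 32149 + 506 = 44254 J = 44.3 kJ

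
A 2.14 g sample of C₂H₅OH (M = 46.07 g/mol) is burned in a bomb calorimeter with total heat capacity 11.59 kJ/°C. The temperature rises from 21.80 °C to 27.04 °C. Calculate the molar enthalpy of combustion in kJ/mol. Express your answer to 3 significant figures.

ΔT = 27.04 − 21.80 = 5.24 °C
q_cal = C_cal × ΔT = 11.59 × 5.24 = 60.7316 kJ
n = 2.14 / 46.07 = 0.04645 mol
q_rxn = −q_cal = -60.7316 kJ
ΔH = -60.7316 / 0.04645 = -1307 kJ/mol

ΔH = -1310 kJ/mol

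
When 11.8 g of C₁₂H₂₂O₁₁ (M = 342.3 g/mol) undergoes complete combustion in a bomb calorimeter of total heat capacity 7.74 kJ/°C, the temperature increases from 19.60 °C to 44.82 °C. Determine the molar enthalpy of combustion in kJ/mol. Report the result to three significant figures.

ΔT = 44.82 − 19.60 = 25.22 °C
q_cal = C_cal × ΔT = 7.74 × 25.22 = 195.2028 kJ
n = 11.8 / 342.3 = 0.03447 mol
q_rxn = −q_cal = -195.2028 kJ
ΔH = -195.2028 / 0.03447 = -5663 kJ/mol

ΔH = -5660 kJ/mol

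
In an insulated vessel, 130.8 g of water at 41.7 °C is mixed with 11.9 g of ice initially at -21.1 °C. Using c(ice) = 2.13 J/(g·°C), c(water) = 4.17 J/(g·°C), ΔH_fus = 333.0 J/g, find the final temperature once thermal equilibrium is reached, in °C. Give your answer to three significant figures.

Heat to bring ice to 0 °C and melt it: q₁ = 11.9×2.13×21.1 + 11.9×333.0 = 4497.5 J
Heat the water can supply cooling to 0 °C: 130.8×4.17×41.7 = 22744.7 J > q₁, so all ice melts.
Energy balance: 130.8×4.17×(41.7 − T) = 4497.5 + 11.9×4.17×(T − 0)
545.436(41.7 − T) = 4497.5 + 49.623 T
22744.7 − 4497.5 = 595.059 T
T = 18247.2 / 595.059 = 30.66 °C

T_f = 30.7 °C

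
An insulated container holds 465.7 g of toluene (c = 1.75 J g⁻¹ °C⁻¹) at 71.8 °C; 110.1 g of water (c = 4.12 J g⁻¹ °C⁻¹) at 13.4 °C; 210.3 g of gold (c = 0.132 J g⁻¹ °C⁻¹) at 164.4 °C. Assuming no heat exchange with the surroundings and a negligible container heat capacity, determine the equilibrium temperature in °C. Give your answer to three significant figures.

Σ mᵢcᵢ(T − Tᵢ) = 0  ⇒  T = Σ mᵢcᵢTᵢ / Σ mᵢcᵢ
Σ mᵢcᵢ = 465.7×1.75 + 110.1×4.12 + 210.3×0.132 = 1296.3466
Σ mᵢcᵢTᵢ = 814.975×71.8 + 453.612×13.4 + 27.7596×164.4 = 69157
T = 69157 / 1296.3466 = 53.348 °C

T_f = 53.3 °C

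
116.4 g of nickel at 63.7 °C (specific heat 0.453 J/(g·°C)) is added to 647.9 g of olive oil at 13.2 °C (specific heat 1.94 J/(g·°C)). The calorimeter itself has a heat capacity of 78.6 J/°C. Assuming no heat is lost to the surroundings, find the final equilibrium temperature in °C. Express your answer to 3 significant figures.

T_f = 15.1 °C

Heat lost by nickel = heat gained by olive oil + calorimeter.
(116.4)(0.453)(63.7 − T) = [(647.9)(1.94) + 78.6](T − 13.2)
52.7292 (63.7 − T) = 1335.526 (T − 13.2)
3358.9 − 52.7292 T = 1335.526 T − 17629
20987.9 = 1388.2552 T
T = 15.12 °C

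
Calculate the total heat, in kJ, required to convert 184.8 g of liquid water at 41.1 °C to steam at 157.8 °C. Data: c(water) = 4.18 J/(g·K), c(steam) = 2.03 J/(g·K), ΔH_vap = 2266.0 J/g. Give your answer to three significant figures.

q = 486 kJ

q1 (heat water 41.1→100.0 °C): 184.8 × 4.18 × 58.9 = 45498 J
q2 (vaporize at 100 °C): 184.8 × 2266.0 = 418757 J
q3 (heat steam 100.0→157.8 °C): 184.8 × 2.03 × 57.8 = 21683 J
Total: 45498 + 418757 + 21683 = 485938 J = 486 kJ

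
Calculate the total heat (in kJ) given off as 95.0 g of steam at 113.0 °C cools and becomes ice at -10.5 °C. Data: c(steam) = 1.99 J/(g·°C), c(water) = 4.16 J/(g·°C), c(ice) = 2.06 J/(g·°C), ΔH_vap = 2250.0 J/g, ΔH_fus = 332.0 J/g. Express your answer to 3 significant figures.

q = 289 kJ

q1 (cool steam 113.0→100 °C): 95.0 × 1.99 × 13.0 = 2458 J
q2 (condense at 100 °C): 95.0 × 2250.0 = 213750 J
q3 (cool water 100→0 °C): 95.0 × 4.16 × 100.0 = 39520 J
q4 (freeze at 0 °C): 95.0 × 332.0 = 31540 J
q5 (cool ice 0→-10.5 °C): 95.0 × 2.06 × 10.5 = 2055 J
Total: 2458 + 213750 + 39520 + 31540 + 2055 = 289323 J = 289 kJ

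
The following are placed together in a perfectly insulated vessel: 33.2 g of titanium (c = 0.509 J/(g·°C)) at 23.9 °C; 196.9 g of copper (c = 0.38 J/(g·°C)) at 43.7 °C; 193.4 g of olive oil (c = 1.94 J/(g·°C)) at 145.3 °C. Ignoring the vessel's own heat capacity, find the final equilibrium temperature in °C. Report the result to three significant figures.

T_f = 125 °C

Σ mᵢcᵢ(T − Tᵢ) = 0  ⇒  T = Σ mᵢcᵢTᵢ / Σ mᵢcᵢ
Σ mᵢcᵢ = 33.2×0.509 + 196.9×0.38 + 193.4×1.94 = 466.9168
Σ mᵢcᵢTᵢ = 16.8988×23.9 + 74.822×43.7 + 375.196×145.3 = 58190
T = 58190 / 466.9168 = 124.6 °C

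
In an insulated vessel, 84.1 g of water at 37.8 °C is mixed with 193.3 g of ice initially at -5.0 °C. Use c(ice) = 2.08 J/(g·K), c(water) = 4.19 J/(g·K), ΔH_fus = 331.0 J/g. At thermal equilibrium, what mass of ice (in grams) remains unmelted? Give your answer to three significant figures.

Heat to warm all ice to 0 °C: 193.3×2.08×5.0 = 2010.3 J
Heat released by water cooling to 0 °C: 84.1×4.19×37.8 = 13320 J
13320 J < 2010.3 + 193.3×331.0 = 65992.6 J, so not all ice melts; final T = 0 °C.
Heat left for melting: 13320 − 2010.3 = 11309.7 J
Mass melted = 11309.7 / 331.0 = 34.17 g
Ice remaining = 193.3 − 34.17 = 159.13 g

m_ice remaining = 159 g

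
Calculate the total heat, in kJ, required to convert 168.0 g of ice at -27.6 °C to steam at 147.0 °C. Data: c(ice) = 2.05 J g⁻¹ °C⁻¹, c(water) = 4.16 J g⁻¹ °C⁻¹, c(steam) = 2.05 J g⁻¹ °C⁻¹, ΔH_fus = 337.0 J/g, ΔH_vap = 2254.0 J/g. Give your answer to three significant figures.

q1 (heat ice -27.6→0.0 °C): 168.0 × 2.05 × 27.6 = 9505 J
q2 (melt at 0 °C): 168.0 × 337.0 = 56616 J
q3 (heat water 0.0→100.0 °C): 168.0 × 4.16 × 100.0 = 69888 J
q4 (vaporize at 100 °C): 168.0 × 2254.0 = 378672 J
q5 (heat steam 100.0→147.0 °C): 168.0 × 2.05 × 47.0 = 16187 J
Total: 9505 + 56616 + 69888 + 378672 + 16187 = 530868 J = 531 kJ

q = 531 kJ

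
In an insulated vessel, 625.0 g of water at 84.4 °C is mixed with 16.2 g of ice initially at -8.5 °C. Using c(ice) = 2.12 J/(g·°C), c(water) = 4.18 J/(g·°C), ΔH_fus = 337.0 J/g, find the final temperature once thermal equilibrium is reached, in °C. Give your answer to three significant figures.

T_f = 80.1 °C

Heat to bring ice to 0 °C and melt it: q₁ = 16.2×2.12×8.5 + 16.2×337.0 = 5751.3 J
Heat the water can supply cooling to 0 °C: 625.0×4.18×84.4 = 220495 J > q₁, so all ice melts.
Energy balance: 625.0×4.18×(84.4 − T) = 5751.3 + 16.2×4.18×(T − 0)
2612.5(84.4 − T) = 5751.3 + 67.716 T
220495 − 5751.3 = 2680.216 T
T = 214743.7 / 2680.216 = 80.12 °C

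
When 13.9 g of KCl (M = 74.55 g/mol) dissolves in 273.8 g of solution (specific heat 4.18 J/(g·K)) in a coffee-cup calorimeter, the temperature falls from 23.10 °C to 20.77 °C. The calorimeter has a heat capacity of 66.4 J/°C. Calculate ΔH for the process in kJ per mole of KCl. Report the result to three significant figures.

ΔH = 15.1 kJ/mol

|ΔT| = |20.77 − 23.10| = 2.33 °C
|q_surr| = (273.8 × 4.18 + 66.4) × 2.33 = 1210.884 × 2.33 = 2821 J
n(KCl) = 13.9 / 74.55 = 0.1865 mol
Temperature fell, so q_rxn = +|q_surr| = 2.821 kJ
ΔH = q_rxn / n = 15.13 kJ/mol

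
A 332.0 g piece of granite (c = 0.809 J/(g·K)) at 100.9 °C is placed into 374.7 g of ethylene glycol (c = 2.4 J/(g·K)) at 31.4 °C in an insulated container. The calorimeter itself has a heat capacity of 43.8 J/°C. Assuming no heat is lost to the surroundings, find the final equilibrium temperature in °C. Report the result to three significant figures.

T_f = 46.8 °C

Heat lost by granite = heat gained by ethylene glycol + calorimeter.
(332.0)(0.809)(100.9 − T) = [(374.7)(2.4) + 43.8](T − 31.4)
268.588 (100.9 − T) = 943.08 (T − 31.4)
27101 − 268.588 T = 943.08 T − 29613
56714 = 1211.668 T
T = 46.81 °C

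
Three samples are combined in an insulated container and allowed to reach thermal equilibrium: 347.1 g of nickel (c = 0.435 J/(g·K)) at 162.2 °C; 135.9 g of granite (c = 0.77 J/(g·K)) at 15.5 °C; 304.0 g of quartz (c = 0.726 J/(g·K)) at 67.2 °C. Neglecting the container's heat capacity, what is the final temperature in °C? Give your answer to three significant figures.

T_f = 86.0 °C

Σ mᵢcᵢ(T − Tᵢ) = 0  ⇒  T = Σ mᵢcᵢTᵢ / Σ mᵢcᵢ
Σ mᵢcᵢ = 347.1×0.435 + 135.9×0.77 + 304.0×0.726 = 476.3355
Σ mᵢcᵢTᵢ = 150.9885×162.2 + 104.643×15.5 + 220.704×67.2 = 40944
T = 40944 / 476.3355 = 85.96 °C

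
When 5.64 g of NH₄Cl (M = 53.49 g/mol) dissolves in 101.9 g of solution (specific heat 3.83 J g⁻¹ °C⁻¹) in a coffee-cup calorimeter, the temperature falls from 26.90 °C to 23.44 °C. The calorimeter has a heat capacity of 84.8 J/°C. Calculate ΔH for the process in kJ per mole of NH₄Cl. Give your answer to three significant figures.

ΔH = 15.6 kJ/mol

|ΔT| = |23.44 − 26.90| = 3.46 °C
|q_surr| = (101.9 × 3.83 + 84.8) × 3.46 = 475.077 × 3.46 = 1644 J
n(NH₄Cl) = 5.64 / 53.49 = 0.1054 mol
Temperature fell, so q_rxn = +|q_surr| = 1.644 kJ
ΔH = q_rxn / n = 15.60 kJ/mol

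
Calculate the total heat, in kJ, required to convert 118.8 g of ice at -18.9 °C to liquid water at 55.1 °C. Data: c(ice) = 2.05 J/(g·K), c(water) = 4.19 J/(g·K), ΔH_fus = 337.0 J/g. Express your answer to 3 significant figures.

q = 72.1 kJ

q1 (heat ice -18.9→0.0 °C): 118.8 × 2.05 × 18.9 = 4603 J
q2 (melt at 0 °C): 118.8 × 337.0 = 40036 J
q3 (heat water 0.0→55.1 °C): 118.8 × 4.19 × 55.1 = 27427 J
Total: 4603 + 40036 + 27427 = 72066 J = 72.1 kJ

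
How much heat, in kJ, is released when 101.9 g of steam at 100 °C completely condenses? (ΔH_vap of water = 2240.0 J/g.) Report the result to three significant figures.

q = m × ΔH_vap = 101.9 × 2240.0 = 228300 J = 228 kJ

q = 228 kJ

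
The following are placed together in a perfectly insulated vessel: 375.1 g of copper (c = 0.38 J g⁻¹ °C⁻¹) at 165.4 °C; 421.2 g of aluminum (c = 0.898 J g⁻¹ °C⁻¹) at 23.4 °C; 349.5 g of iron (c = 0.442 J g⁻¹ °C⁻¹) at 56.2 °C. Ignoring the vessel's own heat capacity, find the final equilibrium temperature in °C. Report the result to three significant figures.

Σ mᵢcᵢ(T − Tᵢ) = 0  ⇒  T = Σ mᵢcᵢTᵢ / Σ mᵢcᵢ
Σ mᵢcᵢ = 375.1×0.38 + 421.2×0.898 + 349.5×0.442 = 675.2546
Σ mᵢcᵢTᵢ = 142.538×165.4 + 378.2376×23.4 + 154.479×56.2 = 41108
T = 41108 / 675.2546 = 60.88 °C

T_f = 60.9 °C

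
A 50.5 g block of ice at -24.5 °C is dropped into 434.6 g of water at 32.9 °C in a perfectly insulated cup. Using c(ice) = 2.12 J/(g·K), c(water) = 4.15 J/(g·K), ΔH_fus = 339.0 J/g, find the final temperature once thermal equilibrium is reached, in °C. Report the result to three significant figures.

T_f = 19.7 °C

Heat to bring ice to 0 °C and melt it: q₁ = 50.5×2.12×24.5 + 50.5×339.0 = 19742 J
Heat the water can supply cooling to 0 °C: 434.6×4.15×32.9 = 59338.1 J > q₁, so all ice melts.
Energy balance: 434.6×4.15×(32.9 − T) = 19742 + 50.5×4.15×(T − 0)
1803.59(32.9 − T) = 19742 + 209.575 T
59338.1 − 19742 = 2013.165 T
T = 39596.1 / 2013.165 = 19.67 °C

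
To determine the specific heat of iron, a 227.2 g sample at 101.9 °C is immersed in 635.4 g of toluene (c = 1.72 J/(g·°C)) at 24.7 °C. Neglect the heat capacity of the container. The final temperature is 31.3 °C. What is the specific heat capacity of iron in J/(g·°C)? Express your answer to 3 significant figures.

c = 0.450 J/(g·°C)

q_gained = (635.4 × 1.72) × (31.3 − 24.7) = 7213 J
q_lost = 227.2 × c × (101.9 − 31.3) = 16040.32 c
Set equal: c = 7213 / 16040.32 = 0.450 J/(g·°C)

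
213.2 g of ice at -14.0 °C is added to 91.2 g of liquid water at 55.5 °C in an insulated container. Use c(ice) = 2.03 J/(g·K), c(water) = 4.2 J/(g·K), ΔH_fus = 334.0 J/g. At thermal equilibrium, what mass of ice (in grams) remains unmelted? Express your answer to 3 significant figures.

Heat to warm all ice to 0 °C: 213.2×2.03×14.0 = 6059.1 J
Heat released by water cooling to 0 °C: 91.2×4.2×55.5 = 21259 J
21259 J < 6059.1 + 213.2×334.0 = 77267.9 J, so not all ice melts; final T = 0 °C.
Heat left for melting: 21259 − 6059.1 = 15199.9 J
Mass melted = 15199.9 / 334.0 = 45.51 g
Ice remaining = 213.2 − 45.51 = 167.69 g

m_ice remaining = 168 g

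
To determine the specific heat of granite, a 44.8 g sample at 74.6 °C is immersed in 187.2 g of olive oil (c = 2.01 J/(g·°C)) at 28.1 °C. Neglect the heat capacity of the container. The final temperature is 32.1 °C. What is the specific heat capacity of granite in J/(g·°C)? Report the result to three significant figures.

c = 0.790 J/(g·°C)

q_gained = (187.2 × 2.01) × (32.1 − 28.1) = 1505 J
q_lost = 44.8 × c × (74.6 − 32.1) = 1904 c
Set equal: c = 1505 / 1904 = 0.790 J/(g·°C)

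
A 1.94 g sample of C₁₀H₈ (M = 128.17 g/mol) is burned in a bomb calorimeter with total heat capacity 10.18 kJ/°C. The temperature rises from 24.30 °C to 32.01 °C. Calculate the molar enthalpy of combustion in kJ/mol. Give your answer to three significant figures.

ΔT = 32.01 − 24.30 = 7.71 °C
q_cal = C_cal × ΔT = 10.18 × 7.71 = 78.4878 kJ
n = 1.94 / 128.17 = 0.015136 mol
q_rxn = −q_cal = -78.4878 kJ
ΔH = -78.4878 / 0.015136 = -5186 kJ/mol

ΔH = -5190 kJ/mol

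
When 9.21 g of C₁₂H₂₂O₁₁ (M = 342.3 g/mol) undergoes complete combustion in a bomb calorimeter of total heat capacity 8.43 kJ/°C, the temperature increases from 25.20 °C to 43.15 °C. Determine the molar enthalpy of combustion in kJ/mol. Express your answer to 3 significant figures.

ΔT = 43.15 − 25.20 = 17.95 °C
q_cal = C_cal × ΔT = 8.43 × 17.95 = 151.3185 kJ
n = 9.21 / 342.3 = 0.02691 mol
q_rxn = −q_cal = -151.3185 kJ
ΔH = -151.3185 / 0.02691 = -5623 kJ/mol

ΔH = -5620 kJ/mol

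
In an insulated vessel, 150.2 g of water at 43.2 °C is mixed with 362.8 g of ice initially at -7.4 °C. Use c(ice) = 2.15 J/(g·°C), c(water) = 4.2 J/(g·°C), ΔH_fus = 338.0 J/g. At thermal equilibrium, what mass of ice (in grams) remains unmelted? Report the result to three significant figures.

Heat to warm all ice to 0 °C: 362.8×2.15×7.4 = 5772.1 J
Heat released by water cooling to 0 °C: 150.2×4.2×43.2 = 27252 J
27252 J < 5772.1 + 362.8×338.0 = 128398.5 J, so not all ice melts; final T = 0 °C.
Heat left for melting: 27252 − 5772.1 = 21479.9 J
Mass melted = 21479.9 / 338.0 = 63.55 g
Ice remaining = 362.8 − 63.55 = 299.25 g

m_ice remaining = 299 g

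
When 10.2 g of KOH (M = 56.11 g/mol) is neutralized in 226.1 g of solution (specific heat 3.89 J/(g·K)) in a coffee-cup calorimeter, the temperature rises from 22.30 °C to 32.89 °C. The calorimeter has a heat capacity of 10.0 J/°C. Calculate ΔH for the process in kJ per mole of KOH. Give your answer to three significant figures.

|ΔT| = |32.89 − 22.30| = 10.59 °C
|q_surr| = (226.1 × 3.89 + 10.0) × 10.59 = 889.529 × 10.59 = 9420 J
n(KOH) = 10.2 / 56.11 = 0.1818 mol
Temperature rose, so q_rxn = −|q_surr| = -9.420 kJ
ΔH = q_rxn / n = -51.82 kJ/mol

ΔH = -51.8 kJ/mol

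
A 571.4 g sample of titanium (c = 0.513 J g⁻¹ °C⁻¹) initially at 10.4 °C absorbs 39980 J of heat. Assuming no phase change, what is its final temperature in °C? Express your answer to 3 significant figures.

T_f = 147 °C

ΔT = q / (m c) = 39980 / (571.4 × 0.513) = 136.4 °C
T_f = 10.4 + 136.4 = 146.8 °C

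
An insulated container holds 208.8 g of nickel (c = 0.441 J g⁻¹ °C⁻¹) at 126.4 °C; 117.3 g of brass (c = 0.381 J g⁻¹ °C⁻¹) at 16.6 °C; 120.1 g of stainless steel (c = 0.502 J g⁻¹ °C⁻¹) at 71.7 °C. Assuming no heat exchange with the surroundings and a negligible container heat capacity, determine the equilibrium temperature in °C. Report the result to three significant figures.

T_f = 84.8 °C

Σ mᵢcᵢ(T − Tᵢ) = 0  ⇒  T = Σ mᵢcᵢTᵢ / Σ mᵢcᵢ
Σ mᵢcᵢ = 208.8×0.441 + 117.3×0.381 + 120.1×0.502 = 197.0623
Σ mᵢcᵢTᵢ = 92.0808×126.4 + 44.6913×16.6 + 60.2902×71.7 = 16704
T = 16704 / 197.0623 = 84.77 °C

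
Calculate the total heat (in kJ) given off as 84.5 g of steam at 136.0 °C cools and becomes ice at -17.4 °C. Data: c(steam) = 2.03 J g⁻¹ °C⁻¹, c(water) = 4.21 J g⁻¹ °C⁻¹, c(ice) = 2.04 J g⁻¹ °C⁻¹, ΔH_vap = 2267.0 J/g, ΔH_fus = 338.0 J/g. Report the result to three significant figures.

q1 (cool steam 136.0→100 °C): 84.5 × 2.03 × 36.0 = 6175 J
q2 (condense at 100 °C): 84.5 × 2267.0 = 191562 J
q3 (cool water 100→0 °C): 84.5 × 4.21 × 100.0 = 35575 J
q4 (freeze at 0 °C): 84.5 × 338.0 = 28561 J
q5 (cool ice 0→-17.4 °C): 84.5 × 2.04 × 17.4 = 2999 J
Total: 6175 + 191562 + 35575 + 28561 + 2999 = 264872 J = 265 kJ

q = 265 kJ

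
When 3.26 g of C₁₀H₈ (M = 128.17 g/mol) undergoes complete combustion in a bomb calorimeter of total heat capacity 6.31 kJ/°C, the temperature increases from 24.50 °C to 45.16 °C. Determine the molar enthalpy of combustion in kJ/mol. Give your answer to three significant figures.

ΔT = 45.16 − 24.50 = 20.66 °C
q_cal = C_cal × ΔT = 6.31 × 20.66 = 130.3646 kJ
n = 3.26 / 128.17 = 0.02543 mol
q_rxn = −q_cal = -130.3646 kJ
ΔH = -130.3646 / 0.02543 = -5126 kJ/mol

ΔH = -5130 kJ/mol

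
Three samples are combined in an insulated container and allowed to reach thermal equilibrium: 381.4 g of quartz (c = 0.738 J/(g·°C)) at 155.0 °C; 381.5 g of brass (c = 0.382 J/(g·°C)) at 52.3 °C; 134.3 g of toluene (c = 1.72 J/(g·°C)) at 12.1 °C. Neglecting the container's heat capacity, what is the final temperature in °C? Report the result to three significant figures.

T_f = 82.1 °C

Σ mᵢcᵢ(T − Tᵢ) = 0  ⇒  T = Σ mᵢcᵢTᵢ / Σ mᵢcᵢ
Σ mᵢcᵢ = 381.4×0.738 + 381.5×0.382 + 134.3×1.72 = 658.2022
Σ mᵢcᵢTᵢ = 281.4732×155.0 + 145.733×52.3 + 230.996×12.1 = 54045
T = 54045 / 658.2022 = 82.11 °C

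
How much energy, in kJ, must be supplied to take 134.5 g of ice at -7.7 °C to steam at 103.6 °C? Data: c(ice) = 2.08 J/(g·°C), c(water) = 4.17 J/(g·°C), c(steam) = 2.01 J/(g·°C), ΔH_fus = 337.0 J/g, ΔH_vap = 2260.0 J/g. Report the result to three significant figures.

q1 (heat ice -7.7→0.0 °C): 134.5 × 2.08 × 7.7 = 2154 J
q2 (melt at 0 °C): 134.5 × 337.0 = 45327 J
q3 (heat water 0.0→100.0 °C): 134.5 × 4.17 × 100.0 = 56087 J
q4 (vaporize at 100 °C): 134.5 × 2260.0 = 303970 J
q5 (heat steam 100.0→103.6 °C): 134.5 × 2.01 × 3.6 = 973 J
Total: 2154 + 45327 + 56087 + 303970 + 973 = 408511 J = 409 kJ

q = 409 kJ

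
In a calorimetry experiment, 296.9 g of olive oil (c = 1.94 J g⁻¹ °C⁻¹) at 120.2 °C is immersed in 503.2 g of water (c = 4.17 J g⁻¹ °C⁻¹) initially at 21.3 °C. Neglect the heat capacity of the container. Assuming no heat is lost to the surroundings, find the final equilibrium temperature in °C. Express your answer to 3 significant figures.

Heat lost by olive oil = heat gained by water.
(296.9)(1.94)(120.2 − T) = (503.2)(4.17)(T − 21.3)
575.986 (120.2 − T) = 2098.344 (T − 21.3)
69234 − 575.986 T = 2098.344 T − 44695
113929 = 2674.330 T
T = 42.60 °C

T_f = 42.6 °C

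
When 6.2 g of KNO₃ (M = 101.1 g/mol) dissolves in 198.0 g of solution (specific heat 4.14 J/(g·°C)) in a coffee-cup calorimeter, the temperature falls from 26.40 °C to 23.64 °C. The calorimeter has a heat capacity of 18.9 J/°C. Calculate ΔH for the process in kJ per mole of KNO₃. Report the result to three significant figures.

ΔH = 37.7 kJ/mol

|ΔT| = |23.64 − 26.40| = 2.76 °C
|q_surr| = (198.0 × 4.14 + 18.9) × 2.76 = 838.62 × 2.76 = 2315 J
n(KNO₃) = 6.2 / 101.1 = 0.06133 mol
Temperature fell, so q_rxn = +|q_surr| = 2.315 kJ
ΔH = q_rxn / n = 37.747 kJ/mol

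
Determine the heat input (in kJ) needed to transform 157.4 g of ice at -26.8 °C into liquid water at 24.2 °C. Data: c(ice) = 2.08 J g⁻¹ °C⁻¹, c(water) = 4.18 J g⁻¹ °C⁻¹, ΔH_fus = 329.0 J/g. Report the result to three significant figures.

q1 (heat ice -26.8→0.0 °C): 157.4 × 2.08 × 26.8 = 8774 J
q2 (melt at 0 °C): 157.4 × 329.0 = 51785 J
q3 (heat water 0.0→24.2 °C): 157.4 × 4.18 × 24.2 = 15922 J
Total: 8774 + 51785 + 15922 = 76481 J = 76.5 kJ

q = 76.5 kJ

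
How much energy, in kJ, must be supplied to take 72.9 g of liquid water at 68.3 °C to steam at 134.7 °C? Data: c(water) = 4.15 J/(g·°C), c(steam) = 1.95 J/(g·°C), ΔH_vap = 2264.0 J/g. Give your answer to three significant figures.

q = 180 kJ

q1 (heat water 68.3→100.0 °C): 72.9 × 4.15 × 31.7 = 9590 J
q2 (vaporize at 100 °C): 72.9 × 2264.0 = 165046 J
q3 (heat steam 100.0→134.7 °C): 72.9 × 1.95 × 34.7 = 4933 J
Total: 9590 + 165046 + 4933 = 179569 J = 180 kJ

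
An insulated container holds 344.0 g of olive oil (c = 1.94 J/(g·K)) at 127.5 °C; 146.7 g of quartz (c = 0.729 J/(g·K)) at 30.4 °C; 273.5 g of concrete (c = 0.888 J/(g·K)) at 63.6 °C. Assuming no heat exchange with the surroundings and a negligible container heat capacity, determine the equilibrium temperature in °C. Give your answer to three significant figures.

T_f = 102 °C

Σ mᵢcᵢ(T − Tᵢ) = 0  ⇒  T = Σ mᵢcᵢTᵢ / Σ mᵢcᵢ
Σ mᵢcᵢ = 344.0×1.94 + 146.7×0.729 + 273.5×0.888 = 1017.1723
Σ mᵢcᵢTᵢ = 667.36×127.5 + 106.9443×30.4 + 242.868×63.6 = 103790
T = 103790 / 1017.1723 = 102.0 °C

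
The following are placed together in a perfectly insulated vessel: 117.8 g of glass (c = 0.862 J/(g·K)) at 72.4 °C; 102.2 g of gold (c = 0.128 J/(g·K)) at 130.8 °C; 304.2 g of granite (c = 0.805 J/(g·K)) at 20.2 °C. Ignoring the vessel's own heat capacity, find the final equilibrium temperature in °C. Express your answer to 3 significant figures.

T_f = 39.0 °C

Σ mᵢcᵢ(T − Tᵢ) = 0  ⇒  T = Σ mᵢcᵢTᵢ / Σ mᵢcᵢ
Σ mᵢcᵢ = 117.8×0.862 + 102.2×0.128 + 304.2×0.805 = 359.5062
Σ mᵢcᵢTᵢ = 101.5436×72.4 + 13.0816×130.8 + 244.881×20.2 = 14009
T = 14009 / 359.5062 = 38.97 °C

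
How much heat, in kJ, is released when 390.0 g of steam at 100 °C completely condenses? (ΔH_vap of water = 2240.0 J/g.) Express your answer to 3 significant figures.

q = m × ΔH_vap = 390.0 × 2240.0 = 873600 J = 874 kJ

q = 874 kJ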